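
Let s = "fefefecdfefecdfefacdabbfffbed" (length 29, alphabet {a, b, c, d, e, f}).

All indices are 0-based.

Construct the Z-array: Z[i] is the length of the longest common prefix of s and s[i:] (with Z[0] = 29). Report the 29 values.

Z[0]=29
i=1: fresh scan; Z[1]=0
i=2: fresh scan; Z[2]=4 extend→box=[2,6)
i=3: min(r-i=3, Z[1]=0)=0; Z[3]=0
i=4: min(r-i=2, Z[2]=4)=2; Z[4]=2
i=5: min(r-i=1, Z[3]=0)=0; Z[5]=0
i=6: fresh scan; Z[6]=0
i=7: fresh scan; Z[7]=0
i=8: fresh scan; Z[8]=4 extend→box=[8,12)
i=9: min(r-i=3, Z[1]=0)=0; Z[9]=0
i=10: min(r-i=2, Z[2]=4)=2; Z[10]=2
i=11: min(r-i=1, Z[3]=0)=0; Z[11]=0
i=12: fresh scan; Z[12]=0
i=13: fresh scan; Z[13]=0
i=14: fresh scan; Z[14]=3 extend→box=[14,17)
i=15: min(r-i=2, Z[1]=0)=0; Z[15]=0
i=16: min(r-i=1, Z[2]=4)=1; Z[16]=1
i=17: fresh scan; Z[17]=0
i=18: fresh scan; Z[18]=0
i=19: fresh scan; Z[19]=0
i=20: fresh scan; Z[20]=0
i=21: fresh scan; Z[21]=0
i=22: fresh scan; Z[22]=0
i=23: fresh scan; Z[23]=1 extend→box=[23,24)
i=24: fresh scan; Z[24]=1 extend→box=[24,25)
i=25: fresh scan; Z[25]=1 extend→box=[25,26)
i=26: fresh scan; Z[26]=0
i=27: fresh scan; Z[27]=0
i=28: fresh scan; Z[28]=0

[29, 0, 4, 0, 2, 0, 0, 0, 4, 0, 2, 0, 0, 0, 3, 0, 1, 0, 0, 0, 0, 0, 0, 1, 1, 1, 0, 0, 0]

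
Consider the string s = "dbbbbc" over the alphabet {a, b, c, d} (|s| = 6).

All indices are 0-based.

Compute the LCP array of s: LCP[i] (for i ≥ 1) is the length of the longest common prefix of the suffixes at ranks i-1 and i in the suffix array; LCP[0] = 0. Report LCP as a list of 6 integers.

[0, 3, 2, 1, 0, 0]

rank | idx | suffix
   0 |   1 | bbbbc
   1 |   2 | bbbc
   2 |   3 | bbc
   3 |   4 | bc
   4 |   5 | c
   5 |   0 | dbbbbc

SA = [1, 2, 3, 4, 5, 0]
i: (SA[i-1],SA[i]) lcp shared
  1: (1,2) 3 'bbb'
  2: (2,3) 2 'bb'
  3: (3,4) 1 'b'
  4: (4,5) 0 ''
  5: (5,0) 0 ''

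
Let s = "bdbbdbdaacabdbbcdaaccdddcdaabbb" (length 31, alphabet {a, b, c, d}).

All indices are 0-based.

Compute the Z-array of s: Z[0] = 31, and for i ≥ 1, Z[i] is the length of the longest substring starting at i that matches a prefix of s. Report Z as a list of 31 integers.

Z[0]=31
i=1: outside box; Z[1]=0
i=2: outside box; Z[2]=1 scan→box=[2,3)
i=3: outside box; Z[3]=3 scan→box=[3,6)
i=4: min(r-i=2, Z[1]=0)=0; Z[4]=0
i=5: min(r-i=1, Z[2]=1)=1; Z[5]=2 scan→box=[5,7)
i=6: min(r-i=1, Z[1]=0)=0; Z[6]=0
i=7: outside box; Z[7]=0
i=8: outside box; Z[8]=0
i=9: outside box; Z[9]=0
i=10: outside box; Z[10]=0
i=11: outside box; Z[11]=4 scan→box=[11,15)
i=12: min(r-i=3, Z[1]=0)=0; Z[12]=0
i=13: min(r-i=2, Z[2]=1)=1; Z[13]=1
i=14: min(r-i=1, Z[3]=3)=1; Z[14]=1
i=15: outside box; Z[15]=0
i=16: outside box; Z[16]=0
i=17: outside box; Z[17]=0
i=18: outside box; Z[18]=0
i=19: outside box; Z[19]=0
i=20: outside box; Z[20]=0
i=21: outside box; Z[21]=0
i=22: outside box; Z[22]=0
i=23: outside box; Z[23]=0
i=24: outside box; Z[24]=0
i=25: outside box; Z[25]=0
i=26: outside box; Z[26]=0
i=27: outside box; Z[27]=0
i=28: outside box; Z[28]=1 scan→box=[28,29)
i=29: outside box; Z[29]=1 scan→box=[29,30)
i=30: outside box; Z[30]=1 scan→box=[30,31)

[31, 0, 1, 3, 0, 2, 0, 0, 0, 0, 0, 4, 0, 1, 1, 0, 0, 0, 0, 0, 0, 0, 0, 0, 0, 0, 0, 0, 1, 1, 1]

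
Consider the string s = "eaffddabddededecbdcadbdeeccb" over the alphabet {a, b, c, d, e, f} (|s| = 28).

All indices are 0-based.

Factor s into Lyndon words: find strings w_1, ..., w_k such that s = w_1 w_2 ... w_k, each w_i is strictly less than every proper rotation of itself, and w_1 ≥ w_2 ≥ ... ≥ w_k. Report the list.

["e", "affdd", "abddededecbdcadbdeeccb"]

emit factor 1: 'e' (i=0, period=1)
emit factor 2: 'affdd' (i=1, period=5)
emit factor 3: 'abddededecbdcadbdeeccb' (i=6, period=22)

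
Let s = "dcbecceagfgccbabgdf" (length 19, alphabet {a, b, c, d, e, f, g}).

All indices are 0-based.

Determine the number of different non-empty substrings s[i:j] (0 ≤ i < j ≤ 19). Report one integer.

rank→(start, suffix):
  0 → (14, 'abgdf')
  1 → (7, 'agfgccbabgdf')
  2 → (13, 'babgdf')
  3 → (2, 'becceagfgccbabgdf')
  4 → (15, 'bgdf')
  5 → (12, 'cbabgdf')
  6 → (1, 'cbecceagfgccbabgdf')
  7 → (11, 'ccbabgdf')
  8 → (4, 'cceagfgccbabgdf')
  9 → (5, 'ceagfgccbabgdf')
  10 → (0, 'dcbecceagfgccbabgdf')
  11 → (17, 'df')
  12 → (6, 'eagfgccbabgdf')
  13 → (3, 'ecceagfgccbabgdf')
  14 → (18, 'f')
  15 → (9, 'fgccbabgdf')
  16 → (10, 'gccbabgdf')
  17 → (16, 'gdf')
  18 → (8, 'gfgccbabgdf')

SA = [14, 7, 13, 2, 15, 12, 1, 11, 4, 5, 0, 17, 6, 3, 18, 9, 10, 16, 8]
rank  pair      lcp
   1  s[14:],s[7:]  1  'a'
   2  s[7:],s[13:]  0  ''
   3  s[13:],s[2:]  1  'b'
   4  s[2:],s[15:]  1  'b'
   5  s[15:],s[12:]  0  ''
   6  s[12:],s[1:]  2  'cb'
   7  s[1:],s[11:]  1  'c'
   8  s[11:],s[4:]  2  'cc'
   9  s[4:],s[5:]  1  'c'
  10  s[5:],s[0:]  0  ''
  11  s[0:],s[17:]  1  'd'
  12  s[17:],s[6:]  0  ''
  13  s[6:],s[3:]  1  'e'
  14  s[3:],s[18:]  0  ''
  15  s[18:],s[9:]  1  'f'
  16  s[9:],s[10:]  0  ''
  17  s[10:],s[16:]  1  'g'
  18  s[16:],s[8:]  1  'g'

n(n+1)/2 = 19·20/2 = 190
Σ LCP = 0 + 1 + 0 + 1 + 1 + 0 + 2 + 1 + 2 + 1 + 0 + 1 + 0 + 1 + 0 + 1 + 0 + 1 + 1 = 14
distinct = 190 − 14 = 176

176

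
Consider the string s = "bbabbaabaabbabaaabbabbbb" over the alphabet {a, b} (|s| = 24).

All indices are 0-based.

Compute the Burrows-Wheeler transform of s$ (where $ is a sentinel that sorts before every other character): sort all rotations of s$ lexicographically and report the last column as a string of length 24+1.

bbbbababaabbababbbbaa$aba

rank  rotation                   last
    0  $bbabbaabaabbabaaabbabbbb  b
    1  aaabbabbbb$bbabbaabaabbab  b
    2  aabaabbabaaabbabbbb$bbabb  b
    3  aabbabaaabbabbbb$bbabbaab  b
    4  aabbabbbb$bbabbaabaabbaba  a
    5  abaaabbabbbb$bbabbaabaabb  b
    6  abaabbabaaabbabbbb$bbabba  a
    7  abbaabaabbabaaabbabbbb$bb  b
    8  abbabaaabbabbbb$bbabbaaba  a
    9  abbabbbb$bbabbaabaabbabaa  a
   10  abbbb$bbabbaabaabbabaaabb  b
   11  b$bbabbaabaabbabaaabbabbb  b
   12  baaabbabbbb$bbabbaabaabba  a
   13  baabaabbabaaabbabbbb$bbab  b
   14  baabbabaaabbabbbb$bbabbaa  a
   15  babaaabbabbbb$bbabbaabaab  b
   16  babbaabaabbabaaabbabbbb$b  b
   17  babbbb$bbabbaabaabbabaaab  b
   18  bb$bbabbaabaabbabaaabbabb  b
   19  bbaabaabbabaaabbabbbb$bba  a
   20  bbabaaabbabbbb$bbabbaabaa  a
   21  bbabbaabaabbabaaabbabbbb$  $
   22  bbabbbb$bbabbaabaabbabaaa  a
   23  bbb$bbabbaabaabbabaaabbab  b
   24  bbbb$bbabbaabaabbabaaabba  a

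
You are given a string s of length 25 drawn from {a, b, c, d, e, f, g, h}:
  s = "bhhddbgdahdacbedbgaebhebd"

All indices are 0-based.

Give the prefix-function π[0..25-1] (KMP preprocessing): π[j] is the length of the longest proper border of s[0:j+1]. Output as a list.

π[0] = 0
j=1 s[j]='h': π[1]=0 (border '')
j=2 s[j]='h': π[2]=0 (border '')
j=3 s[j]='d': π[3]=0 (border '')
j=4 s[j]='d': π[4]=0 (border '')
j=5 s[j]='b': π[5]=1 (border 'b')
j=6 s[j]='g': k: 1→0; π[6]=0 (border '')
j=7 s[j]='d': π[7]=0 (border '')
j=8 s[j]='a': π[8]=0 (border '')
j=9 s[j]='h': π[9]=0 (border '')
j=10 s[j]='d': π[10]=0 (border '')
j=11 s[j]='a': π[11]=0 (border '')
j=12 s[j]='c': π[12]=0 (border '')
j=13 s[j]='b': π[13]=1 (border 'b')
j=14 s[j]='e': k: 1→0; π[14]=0 (border '')
j=15 s[j]='d': π[15]=0 (border '')
j=16 s[j]='b': π[16]=1 (border 'b')
j=17 s[j]='g': k: 1→0; π[17]=0 (border '')
j=18 s[j]='a': π[18]=0 (border '')
j=19 s[j]='e': π[19]=0 (border '')
j=20 s[j]='b': π[20]=1 (border 'b')
j=21 s[j]='h': π[21]=2 (border 'bh')
j=22 s[j]='e': k: 2→0; π[22]=0 (border '')
j=23 s[j]='b': π[23]=1 (border 'b')
j=24 s[j]='d': k: 1→0; π[24]=0 (border '')

[0, 0, 0, 0, 0, 1, 0, 0, 0, 0, 0, 0, 0, 1, 0, 0, 1, 0, 0, 0, 1, 2, 0, 1, 0]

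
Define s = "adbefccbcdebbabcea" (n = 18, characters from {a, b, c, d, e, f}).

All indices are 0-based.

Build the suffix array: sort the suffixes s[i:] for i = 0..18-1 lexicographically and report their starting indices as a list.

sorted suffixes:
  #0 SA[0]=17  'a'
  #1 SA[1]=13  'abcea'
  #2 SA[2]=0  'adbefccbcdebbabcea'
  #3 SA[3]=12  'babcea'
  #4 SA[4]=11  'bbabcea'
  #5 SA[5]=7  'bcdebbabcea'
  #6 SA[6]=14  'bcea'
  #7 SA[7]=2  'befccbcdebbabcea'
  #8 SA[8]=6  'cbcdebbabcea'
  #9 SA[9]=5  'ccbcdebbabcea'
  #10 SA[10]=8  'cdebbabcea'
  #11 SA[11]=15  'cea'
  #12 SA[12]=1  'dbefccbcdebbabcea'
  #13 SA[13]=9  'debbabcea'
  #14 SA[14]=16  'ea'
  #15 SA[15]=10  'ebbabcea'
  #16 SA[16]=3  'efccbcdebbabcea'
  #17 SA[17]=4  'fccbcdebbabcea'

[17, 13, 0, 12, 11, 7, 14, 2, 6, 5, 8, 15, 1, 9, 16, 10, 3, 4]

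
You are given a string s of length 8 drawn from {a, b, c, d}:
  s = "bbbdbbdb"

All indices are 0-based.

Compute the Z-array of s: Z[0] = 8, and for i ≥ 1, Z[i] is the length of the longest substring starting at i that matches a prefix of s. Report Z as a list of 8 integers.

Z[0]=8
i=1: outside box; Z[1]=2 grow→box=[1,3)
i=2: min(r-i=1, Z[1]=2)=1; Z[2]=1
i=3: outside box; Z[3]=0
i=4: outside box; Z[4]=2 grow→box=[4,6)
i=5: min(r-i=1, Z[1]=2)=1; Z[5]=1
i=6: outside box; Z[6]=0
i=7: outside box; Z[7]=1 grow→box=[7,8)

[8, 2, 1, 0, 2, 1, 0, 1]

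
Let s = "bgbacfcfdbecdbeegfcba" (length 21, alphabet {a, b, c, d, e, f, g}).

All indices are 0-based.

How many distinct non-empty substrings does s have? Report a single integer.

sorted suffixes:
  #0 SA[0]=20  'a'
  #1 SA[1]=3  'acfcfdbecdbeegfcba'
  #2 SA[2]=19  'ba'
  #3 SA[3]=2  'bacfcfdbecdbeegfcba'
  #4 SA[4]=9  'becdbeegfcba'
  #5 SA[5]=13  'beegfcba'
  #6 SA[6]=0  'bgbacfcfdbecdbeegfcba'
  #7 SA[7]=18  'cba'
  #8 SA[8]=11  'cdbeegfcba'
  #9 SA[9]=4  'cfcfdbecdbeegfcba'
  #10 SA[10]=6  'cfdbecdbeegfcba'
  #11 SA[11]=8  'dbecdbeegfcba'
  #12 SA[12]=12  'dbeegfcba'
  #13 SA[13]=10  'ecdbeegfcba'
  #14 SA[14]=14  'eegfcba'
  #15 SA[15]=15  'egfcba'
  #16 SA[16]=17  'fcba'
  #17 SA[17]=5  'fcfdbecdbeegfcba'
  #18 SA[18]=7  'fdbecdbeegfcba'
  #19 SA[19]=1  'gbacfcfdbecdbeegfcba'
  #20 SA[20]=16  'gfcba'

SA = [20, 3, 19, 2, 9, 13, 0, 18, 11, 4, 6, 8, 12, 10, 14, 15, 17, 5, 7, 1, 16]
i: (SA[i-1],SA[i]) lcp shared
  1: (20,3) 1 'a'
  2: (3,19) 0 ''
  3: (19,2) 2 'ba'
  4: (2,9) 1 'b'
  5: (9,13) 2 'be'
  6: (13,0) 1 'b'
  7: (0,18) 0 ''
  8: (18,11) 1 'c'
  9: (11,4) 1 'c'
  10: (4,6) 2 'cf'
  11: (6,8) 0 ''
  12: (8,12) 3 'dbe'
  13: (12,10) 0 ''
  14: (10,14) 1 'e'
  15: (14,15) 1 'e'
  16: (15,17) 0 ''
  17: (17,5) 2 'fc'
  18: (5,7) 1 'f'
  19: (7,1) 0 ''
  20: (1,16) 1 'g'

n(n+1)/2 = 21·22/2 = 231
Σ LCP = 0 + 1 + 0 + 2 + 1 + 2 + 1 + 0 + 1 + 1 + 2 + 0 + 3 + 0 + 1 + 1 + 0 + 2 + 1 + 0 + 1 = 20
distinct = 231 − 20 = 211

211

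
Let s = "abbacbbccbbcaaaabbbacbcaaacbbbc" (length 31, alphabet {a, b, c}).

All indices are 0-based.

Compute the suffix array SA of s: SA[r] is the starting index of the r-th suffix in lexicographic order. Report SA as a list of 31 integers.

rank | idx | suffix
   0 |  12 | aaaabbbacbcaaacbbbc
   1 |  13 | aaabbbacbcaaacbbbc
   2 |  23 | aaacbbbc
   3 |  14 | aabbbacbcaaacbbbc
   4 |  24 | aacbbbc
   5 |   0 | abbacbbccbbcaaaabbbacbcaaacbbbc
   6 |  15 | abbbacbcaaacbbbc
   7 |  25 | acbbbc
   8 |   3 | acbbccbbcaaaabbbacbcaaacbbbc
   9 |  19 | acbcaaacbbbc
  10 |   2 | bacbbccbbcaaaabbbacbcaaacbbbc
  11 |  18 | bacbcaaacbbbc
  12 |   1 | bbacbbccbbcaaaabbbacbcaaacbbbc
  13 |  17 | bbacbcaaacbbbc
  14 |  16 | bbbacbcaaacbbbc
  15 |  27 | bbbc
  16 |  28 | bbc
  17 |   9 | bbcaaaabbbacbcaaacbbbc
  18 |   5 | bbccbbcaaaabbbacbcaaacbbbc
  19 |  29 | bc
  20 |  10 | bcaaaabbbacbcaaacbbbc
  21 |  21 | bcaaacbbbc
  22 |   6 | bccbbcaaaabbbacbcaaacbbbc
  23 |  30 | c
  24 |  11 | caaaabbbacbcaaacbbbc
  25 |  22 | caaacbbbc
  26 |  26 | cbbbc
  27 |   8 | cbbcaaaabbbacbcaaacbbbc
  28 |   4 | cbbccbbcaaaabbbacbcaaacbbbc
  29 |  20 | cbcaaacbbbc
  30 |   7 | ccbbcaaaabbbacbcaaacbbbc

[12, 13, 23, 14, 24, 0, 15, 25, 3, 19, 2, 18, 1, 17, 16, 27, 28, 9, 5, 29, 10, 21, 6, 30, 11, 22, 26, 8, 4, 20, 7]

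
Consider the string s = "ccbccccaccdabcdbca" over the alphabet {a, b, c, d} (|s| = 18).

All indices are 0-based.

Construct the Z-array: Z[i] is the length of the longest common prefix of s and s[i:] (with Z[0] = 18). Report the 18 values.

Z[0]=18
i=1: i≥r, start 0; Z[1]=1 scan→box=[1,2)
i=2: i≥r, start 0; Z[2]=0
i=3: i≥r, start 0; Z[3]=2 scan→box=[3,5)
i=4: min(r-i=1, Z[1]=1)=1; Z[4]=2 scan→box=[4,6)
i=5: min(r-i=1, Z[1]=1)=1; Z[5]=2 scan→box=[5,7)
i=6: min(r-i=1, Z[1]=1)=1; Z[6]=1
i=7: i≥r, start 0; Z[7]=0
i=8: i≥r, start 0; Z[8]=2 scan→box=[8,10)
i=9: min(r-i=1, Z[1]=1)=1; Z[9]=1
i=10: i≥r, start 0; Z[10]=0
i=11: i≥r, start 0; Z[11]=0
i=12: i≥r, start 0; Z[12]=0
i=13: i≥r, start 0; Z[13]=1 scan→box=[13,14)
i=14: i≥r, start 0; Z[14]=0
i=15: i≥r, start 0; Z[15]=0
i=16: i≥r, start 0; Z[16]=1 scan→box=[16,17)
i=17: i≥r, start 0; Z[17]=0

[18, 1, 0, 2, 2, 2, 1, 0, 2, 1, 0, 0, 0, 1, 0, 0, 1, 0]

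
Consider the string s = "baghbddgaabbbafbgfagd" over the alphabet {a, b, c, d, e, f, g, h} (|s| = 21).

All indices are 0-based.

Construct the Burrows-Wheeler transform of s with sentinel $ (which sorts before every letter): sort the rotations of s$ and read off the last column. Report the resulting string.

dgabfbb$bahfgbdgadabag

rank  rotation                last
    0  $baghbddgaabbbafbgfagd  d
    1  aabbbafbgfagd$baghbddg  g
    2  abbbafbgfagd$baghbddga  a
    3  afbgfagd$baghbddgaabbb  b
    4  agd$baghbddgaabbbafbgf  f
    5  aghbddgaabbbafbgfagd$b  b
    6  bafbgfagd$baghbddgaabb  b
    7  baghbddgaabbbafbgfagd$  $
    8  bbafbgfagd$baghbddgaab  b
    9  bbbafbgfagd$baghbddgaa  a
   10  bddgaabbbafbgfagd$bagh  h
   11  bgfagd$baghbddgaabbbaf  f
   12  d$baghbddgaabbbafbgfag  g
   13  ddgaabbbafbgfagd$baghb  b
   14  dgaabbbafbgfagd$baghbd  d
   15  fagd$baghbddgaabbbafbg  g
   16  fbgfagd$baghbddgaabbba  a
   17  gaabbbafbgfagd$baghbdd  d
   18  gd$baghbddgaabbbafbgfa  a
   19  gfagd$baghbddgaabbbafb  b
   20  ghbddgaabbbafbgfagd$ba  a
   21  hbddgaabbbafbgfagd$bag  g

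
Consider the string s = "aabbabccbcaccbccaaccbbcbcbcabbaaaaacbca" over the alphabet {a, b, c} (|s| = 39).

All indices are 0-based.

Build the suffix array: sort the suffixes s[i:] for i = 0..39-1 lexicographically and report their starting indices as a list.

rank | idx | suffix
   0 |  38 | a
   1 |  30 | aaaaacbca
   2 |  31 | aaaacbca
   3 |  32 | aaacbca
   4 |   0 | aabbabccbcaccbccaaccbbcbcbcabbaaaaacbca
   5 |  33 | aacbca
   6 |  16 | aaccbbcbcbcabbaaaaacbca
   7 |  27 | abbaaaaacbca
   8 |   1 | abbabccbcaccbccaaccbbcbcbcabbaaaaacbca
   9 |   4 | abccbcaccbccaaccbbcbcbcabbaaaaacbca
  10 |  34 | acbca
  11 |  17 | accbbcbcbcabbaaaaacbca
  12 |  10 | accbccaaccbbcbcbcabbaaaaacbca
  13 |  29 | baaaaacbca
  14 |   3 | babccbcaccbccaaccbbcbcbcabbaaaaacbca
  15 |  28 | bbaaaaacbca
  16 |   2 | bbabccbcaccbccaaccbbcbcbcabbaaaaacbca
  17 |  20 | bbcbcbcabbaaaaacbca
  18 |  36 | bca
  19 |  25 | bcabbaaaaacbca
  20 |   8 | bcaccbccaaccbbcbcbcabbaaaaacbca
  21 |  23 | bcbcabbaaaaacbca
  22 |  21 | bcbcbcabbaaaaacbca
  23 |  13 | bccaaccbbcbcbcabbaaaaacbca
  24 |   5 | bccbcaccbccaaccbbcbcbcabbaaaaacbca
  25 |  37 | ca
  26 |  15 | caaccbbcbcbcabbaaaaacbca
  27 |  26 | cabbaaaaacbca
  28 |   9 | caccbccaaccbbcbcbcabbaaaaacbca
  29 |  19 | cbbcbcbcabbaaaaacbca
  30 |  35 | cbca
  31 |  24 | cbcabbaaaaacbca
  32 |   7 | cbcaccbccaaccbbcbcbcabbaaaaacbca
  33 |  22 | cbcbcabbaaaaacbca
  34 |  12 | cbccaaccbbcbcbcabbaaaaacbca
  35 |  14 | ccaaccbbcbcbcabbaaaaacbca
  36 |  18 | ccbbcbcbcabbaaaaacbca
  37 |   6 | ccbcaccbccaaccbbcbcbcabbaaaaacbca
  38 |  11 | ccbccaaccbbcbcbcabbaaaaacbca

[38, 30, 31, 32, 0, 33, 16, 27, 1, 4, 34, 17, 10, 29, 3, 28, 2, 20, 36, 25, 8, 23, 21, 13, 5, 37, 15, 26, 9, 19, 35, 24, 7, 22, 12, 14, 18, 6, 11]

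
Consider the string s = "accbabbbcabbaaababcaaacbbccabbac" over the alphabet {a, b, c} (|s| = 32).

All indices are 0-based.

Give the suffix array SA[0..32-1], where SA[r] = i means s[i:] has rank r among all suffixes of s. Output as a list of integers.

rank | idx | suffix
   0 |  12 | aaababcaaacbbccabbac
   1 |  19 | aaacbbccabbac
   2 |  13 | aababcaaacbbccabbac
   3 |  20 | aacbbccabbac
   4 |  14 | ababcaaacbbccabbac
   5 |   9 | abbaaababcaaacbbccabbac
   6 |  27 | abbac
   7 |   4 | abbbcabbaaababcaaacbbccabbac
   8 |  16 | abcaaacbbccabbac
   9 |  30 | ac
  10 |  21 | acbbccabbac
  11 |   0 | accbabbbcabbaaababcaaacbbccabbac
  12 |  11 | baaababcaaacbbccabbac
  13 |   3 | babbbcabbaaababcaaacbbccabbac
  14 |  15 | babcaaacbbccabbac
  15 |  29 | bac
  16 |  10 | bbaaababcaaacbbccabbac
  17 |  28 | bbac
  18 |   5 | bbbcabbaaababcaaacbbccabbac
  19 |   6 | bbcabbaaababcaaacbbccabbac
  20 |  23 | bbccabbac
  21 |  17 | bcaaacbbccabbac
  22 |   7 | bcabbaaababcaaacbbccabbac
  23 |  24 | bccabbac
  24 |  31 | c
  25 |  18 | caaacbbccabbac
  26 |   8 | cabbaaababcaaacbbccabbac
  27 |  26 | cabbac
  28 |   2 | cbabbbcabbaaababcaaacbbccabbac
  29 |  22 | cbbccabbac
  30 |  25 | ccabbac
  31 |   1 | ccbabbbcabbaaababcaaacbbccabbac

[12, 19, 13, 20, 14, 9, 27, 4, 16, 30, 21, 0, 11, 3, 15, 29, 10, 28, 5, 6, 23, 17, 7, 24, 31, 18, 8, 26, 2, 22, 25, 1]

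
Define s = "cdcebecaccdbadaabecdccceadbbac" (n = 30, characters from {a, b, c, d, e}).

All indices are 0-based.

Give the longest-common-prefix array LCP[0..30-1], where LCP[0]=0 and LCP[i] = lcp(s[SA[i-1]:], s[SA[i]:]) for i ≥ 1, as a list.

rank | idx | suffix
   0 |  14 | aabecdccceadbbac
   1 |  15 | abecdccceadbbac
   2 |  28 | ac
   3 |   7 | accdbadaabecdccceadbbac
   4 |  12 | adaabecdccceadbbac
   5 |  24 | adbbac
   6 |  27 | bac
   7 |  11 | badaabecdccceadbbac
   8 |  26 | bbac
   9 |   4 | becaccdbadaabecdccceadbbac
  10 |  16 | becdccceadbbac
  11 |  29 | c
  12 |   6 | caccdbadaabecdccceadbbac
  13 |  20 | ccceadbbac
  14 |   8 | ccdbadaabecdccceadbbac
  15 |  21 | cceadbbac
  16 |   9 | cdbadaabecdccceadbbac
  17 |  18 | cdccceadbbac
  18 |   0 | cdcebecaccdbadaabecdccceadbbac
  19 |  22 | ceadbbac
  20 |   2 | cebecaccdbadaabecdccceadbbac
  21 |  13 | daabecdccceadbbac
  22 |  10 | dbadaabecdccceadbbac
  23 |  25 | dbbac
  24 |  19 | dccceadbbac
  25 |   1 | dcebecaccdbadaabecdccceadbbac
  26 |  23 | eadbbac
  27 |   3 | ebecaccdbadaabecdccceadbbac
  28 |   5 | ecaccdbadaabecdccceadbbac
  29 |  17 | ecdccceadbbac

SA = [14, 15, 28, 7, 12, 24, 27, 11, 26, 4, 16, 29, 6, 20, 8, 21, 9, 18, 0, 22, 2, 13, 10, 25, 19, 1, 23, 3, 5, 17]
[i] adj suffixes → lcp
  [1] 14/15 → 1 ('a')
  [2] 15/28 → 1 ('a')
  [3] 28/7 → 2 ('ac')
  [4] 7/12 → 1 ('a')
  [5] 12/24 → 2 ('ad')
  [6] 24/27 → 0 ('')
  [7] 27/11 → 2 ('ba')
  [8] 11/26 → 1 ('b')
  [9] 26/4 → 1 ('b')
  [10] 4/16 → 3 ('bec')
  [11] 16/29 → 0 ('')
  [12] 29/6 → 1 ('c')
  [13] 6/20 → 1 ('c')
  [14] 20/8 → 2 ('cc')
  [15] 8/21 → 2 ('cc')
  [16] 21/9 → 1 ('c')
  [17] 9/18 → 2 ('cd')
  [18] 18/0 → 3 ('cdc')
  [19] 0/22 → 1 ('c')
  [20] 22/2 → 2 ('ce')
  [21] 2/13 → 0 ('')
  [22] 13/10 → 1 ('d')
  [23] 10/25 → 2 ('db')
  [24] 25/19 → 1 ('d')
  [25] 19/1 → 2 ('dc')
  [26] 1/23 → 0 ('')
  [27] 23/3 → 1 ('e')
  [28] 3/5 → 1 ('e')
  [29] 5/17 → 2 ('ec')

[0, 1, 1, 2, 1, 2, 0, 2, 1, 1, 3, 0, 1, 1, 2, 2, 1, 2, 3, 1, 2, 0, 1, 2, 1, 2, 0, 1, 1, 2]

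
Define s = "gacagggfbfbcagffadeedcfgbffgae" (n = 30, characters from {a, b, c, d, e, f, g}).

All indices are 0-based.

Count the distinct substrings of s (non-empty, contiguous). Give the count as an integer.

432

rank | idx | suffix
   0 |   1 | acagggfbfbcagffadeedcfgbffgae
   1 |  16 | adeedcfgbffgae
   2 |  28 | ae
   3 |  12 | agffadeedcfgbffgae
   4 |   3 | agggfbfbcagffadeedcfgbffgae
   5 |  10 | bcagffadeedcfgbffgae
   6 |   8 | bfbcagffadeedcfgbffgae
   7 |  24 | bffgae
   8 |  11 | cagffadeedcfgbffgae
   9 |   2 | cagggfbfbcagffadeedcfgbffgae
  10 |  21 | cfgbffgae
  11 |  20 | dcfgbffgae
  12 |  17 | deedcfgbffgae
  13 |  29 | e
  14 |  19 | edcfgbffgae
  15 |  18 | eedcfgbffgae
  16 |  15 | fadeedcfgbffgae
  17 |   9 | fbcagffadeedcfgbffgae
  18 |   7 | fbfbcagffadeedcfgbffgae
  19 |  14 | ffadeedcfgbffgae
  20 |  25 | ffgae
  21 |  26 | fgae
  22 |  22 | fgbffgae
  23 |   0 | gacagggfbfbcagffadeedcfgbffgae
  24 |  27 | gae
  25 |  23 | gbffgae
  26 |   6 | gfbfbcagffadeedcfgbffgae
  27 |  13 | gffadeedcfgbffgae
  28 |   5 | ggfbfbcagffadeedcfgbffgae
  29 |   4 | gggfbfbcagffadeedcfgbffgae

SA = [1, 16, 28, 12, 3, 10, 8, 24, 11, 2, 21, 20, 17, 29, 19, 18, 15, 9, 7, 14, 25, 26, 22, 0, 27, 23, 6, 13, 5, 4]
[i] adj suffixes → lcp
  [1] 1/16 → 1 ('a')
  [2] 16/28 → 1 ('a')
  [3] 28/12 → 1 ('a')
  [4] 12/3 → 2 ('ag')
  [5] 3/10 → 0 ('')
  [6] 10/8 → 1 ('b')
  [7] 8/24 → 2 ('bf')
  [8] 24/11 → 0 ('')
  [9] 11/2 → 3 ('cag')
  [10] 2/21 → 1 ('c')
  [11] 21/20 → 0 ('')
  [12] 20/17 → 1 ('d')
  [13] 17/29 → 0 ('')
  [14] 29/19 → 1 ('e')
  [15] 19/18 → 1 ('e')
  [16] 18/15 → 0 ('')
  [17] 15/9 → 1 ('f')
  [18] 9/7 → 2 ('fb')
  [19] 7/14 → 1 ('f')
  [20] 14/25 → 2 ('ff')
  [21] 25/26 → 1 ('f')
  [22] 26/22 → 2 ('fg')
  [23] 22/0 → 0 ('')
  [24] 0/27 → 2 ('ga')
  [25] 27/23 → 1 ('g')
  [26] 23/6 → 1 ('g')
  [27] 6/13 → 2 ('gf')
  [28] 13/5 → 1 ('g')
  [29] 5/4 → 2 ('gg')

n(n+1)/2 = 30·31/2 = 465
Σ LCP = 0 + 1 + 1 + 1 + 2 + 0 + 1 + 2 + 0 + 3 + 1 + 0 + 1 + 0 + 1 + 1 + 0 + 1 + 2 + 1 + 2 + 1 + 2 + 0 + 2 + 1 + 1 + 2 + 1 + 2 = 33
distinct = 465 − 33 = 432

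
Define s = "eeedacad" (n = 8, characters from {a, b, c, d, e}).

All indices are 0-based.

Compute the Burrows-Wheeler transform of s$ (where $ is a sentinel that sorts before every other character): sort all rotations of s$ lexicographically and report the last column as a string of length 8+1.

ddcaaeee$

rank  rotation   last
    0  $eeedacad  d
    1  acad$eeed  d
    2  ad$eeedac  c
    3  cad$eeeda  a
    4  d$eeedaca  a
    5  dacad$eee  e
    6  edacad$ee  e
    7  eedacad$e  e
    8  eeedacad$  $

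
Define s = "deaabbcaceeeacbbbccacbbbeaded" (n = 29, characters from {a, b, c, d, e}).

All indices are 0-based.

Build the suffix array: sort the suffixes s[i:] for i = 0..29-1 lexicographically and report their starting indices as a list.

sorted suffixes:
  #0 SA[0]=2  'aabbcaceeeacbbbccacbbbeaded'
  #1 SA[1]=3  'abbcaceeeacbbbccacbbbeaded'
  #2 SA[2]=12  'acbbbccacbbbeaded'
  #3 SA[3]=19  'acbbbeaded'
  #4 SA[4]=7  'aceeeacbbbccacbbbeaded'
  #5 SA[5]=25  'aded'
  #6 SA[6]=14  'bbbccacbbbeaded'
  #7 SA[7]=21  'bbbeaded'
  #8 SA[8]=4  'bbcaceeeacbbbccacbbbeaded'
  #9 SA[9]=15  'bbccacbbbeaded'
  #10 SA[10]=22  'bbeaded'
  #11 SA[11]=5  'bcaceeeacbbbccacbbbeaded'
  #12 SA[12]=16  'bccacbbbeaded'
  #13 SA[13]=23  'beaded'
  #14 SA[14]=18  'cacbbbeaded'
  #15 SA[15]=6  'caceeeacbbbccacbbbeaded'
  #16 SA[16]=13  'cbbbccacbbbeaded'
  #17 SA[17]=20  'cbbbeaded'
  #18 SA[18]=17  'ccacbbbeaded'
  #19 SA[19]=8  'ceeeacbbbccacbbbeaded'
  #20 SA[20]=28  'd'
  #21 SA[21]=0  'deaabbcaceeeacbbbccacbbbeaded'
  #22 SA[22]=26  'ded'
  #23 SA[23]=1  'eaabbcaceeeacbbbccacbbbeaded'
  #24 SA[24]=11  'eacbbbccacbbbeaded'
  #25 SA[25]=24  'eaded'
  #26 SA[26]=27  'ed'
  #27 SA[27]=10  'eeacbbbccacbbbeaded'
  #28 SA[28]=9  'eeeacbbbccacbbbeaded'

[2, 3, 12, 19, 7, 25, 14, 21, 4, 15, 22, 5, 16, 23, 18, 6, 13, 20, 17, 8, 28, 0, 26, 1, 11, 24, 27, 10, 9]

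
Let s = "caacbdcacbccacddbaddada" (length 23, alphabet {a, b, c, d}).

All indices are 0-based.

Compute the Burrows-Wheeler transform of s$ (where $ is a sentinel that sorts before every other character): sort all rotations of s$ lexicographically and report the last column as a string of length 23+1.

adccacdbdcc$dcaabaaddbac

rank  rotation                  last
    0  $caacbdcacbccacddbaddada  a
    1  a$caacbdcacbccacddbaddad  d
    2  aacbdcacbccacddbaddada$c  c
    3  acbccacddbaddada$caacbdc  c
    4  acbdcacbccacddbaddada$ca  a
    5  acddbaddada$caacbdcacbcc  c
    6  ada$caacbdcacbccacddbadd  d
    7  addada$caacbdcacbccacddb  b
    8  baddada$caacbdcacbccacdd  d
    9  bccacddbaddada$caacbdcac  c
   10  bdcacbccacddbaddada$caac  c
   11  caacbdcacbccacddbaddada$  $
   12  cacbccacddbaddada$caacbd  d
   13  cacddbaddada$caacbdcacbc  c
   14  cbccacddbaddada$caacbdca  a
   15  cbdcacbccacddbaddada$caa  a
   16  ccacddbaddada$caacbdcacb  b
   17  cddbaddada$caacbdcacbcca  a
   18  da$caacbdcacbccacddbadda  a
   19  dada$caacbdcacbccacddbad  d
   20  dbaddada$caacbdcacbccacd  d
   21  dcacbccacddbaddada$caacb  b
   22  ddada$caacbdcacbccacddba  a
   23  ddbaddada$caacbdcacbccac  c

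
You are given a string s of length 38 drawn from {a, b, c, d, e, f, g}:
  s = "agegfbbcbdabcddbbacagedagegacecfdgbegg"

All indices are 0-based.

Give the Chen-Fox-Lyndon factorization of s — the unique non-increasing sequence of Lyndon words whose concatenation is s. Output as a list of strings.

emit factor 1: 'agegfbbcbd' (i=0, period=10)
emit factor 2: 'abcddbbacagedagegacecfdgbegg' (i=10, period=28)

["agegfbbcbd", "abcddbbacagedagegacecfdgbegg"]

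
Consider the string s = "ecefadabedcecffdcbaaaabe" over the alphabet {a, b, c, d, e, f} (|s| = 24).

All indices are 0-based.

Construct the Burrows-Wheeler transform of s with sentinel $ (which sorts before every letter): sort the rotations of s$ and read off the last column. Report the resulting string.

rank  rotation                   last
    0  $ecefadabedcecffdcbaaaabe  e
    1  aaaabe$ecefadabedcecffdcb  b
    2  aaabe$ecefadabedcecffdcba  a
    3  aabe$ecefadabedcecffdcbaa  a
    4  abe$ecefadabedcecffdcbaaa  a
    5  abedcecffdcbaaaabe$ecefad  d
    6  adabedcecffdcbaaaabe$ecef  f
    7  baaaabe$ecefadabedcecffdc  c
    8  be$ecefadabedcecffdcbaaaa  a
    9  bedcecffdcbaaaabe$ecefada  a
   10  cbaaaabe$ecefadabedcecffd  d
   11  cecffdcbaaaabe$ecefadabed  d
   12  cefadabedcecffdcbaaaabe$e  e
   13  cffdcbaaaabe$ecefadabedce  e
   14  dabedcecffdcbaaaabe$ecefa  a
   15  dcbaaaabe$ecefadabedcecff  f
   16  dcecffdcbaaaabe$ecefadabe  e
   17  e$ecefadabedcecffdcbaaaab  b
   18  ecefadabedcecffdcbaaaabe$  $
   19  ecffdcbaaaabe$ecefadabedc  c
   20  edcecffdcbaaaabe$ecefadab  b
   21  efadabedcecffdcbaaaabe$ec  c
   22  fadabedcecffdcbaaaabe$ece  e
   23  fdcbaaaabe$ecefadabedcecf  f
   24  ffdcbaaaabe$ecefadabedcec  c

ebaaadfcaaddeeafeb$cbcefc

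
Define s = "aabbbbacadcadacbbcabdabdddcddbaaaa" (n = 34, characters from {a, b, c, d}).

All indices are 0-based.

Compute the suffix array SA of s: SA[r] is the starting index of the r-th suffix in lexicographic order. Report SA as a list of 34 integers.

rank→(start, suffix):
  0 → (33, 'a')
  1 → (32, 'aa')
  2 → (31, 'aaa')
  3 → (30, 'aaaa')
  4 → (0, 'aabbbbacadcadacbbcabdabdddcddbaaaa')
  5 → (1, 'abbbbacadcadacbbcabdabdddcddbaaaa')
  6 → (18, 'abdabdddcddbaaaa')
  7 → (21, 'abdddcddbaaaa')
  8 → (6, 'acadcadacbbcabdabdddcddbaaaa')
  9 → (13, 'acbbcabdabdddcddbaaaa')
  10 → (11, 'adacbbcabdabdddcddbaaaa')
  11 → (8, 'adcadacbbcabdabdddcddbaaaa')
  12 → (29, 'baaaa')
  13 → (5, 'bacadcadacbbcabdabdddcddbaaaa')
  14 → (4, 'bbacadcadacbbcabdabdddcddbaaaa')
  15 → (3, 'bbbacadcadacbbcabdabdddcddbaaaa')
  16 → (2, 'bbbbacadcadacbbcabdabdddcddbaaaa')
  17 → (15, 'bbcabdabdddcddbaaaa')
  18 → (16, 'bcabdabdddcddbaaaa')
  19 → (19, 'bdabdddcddbaaaa')
  20 → (22, 'bdddcddbaaaa')
  21 → (17, 'cabdabdddcddbaaaa')
  22 → (10, 'cadacbbcabdabdddcddbaaaa')
  23 → (7, 'cadcadacbbcabdabdddcddbaaaa')
  24 → (14, 'cbbcabdabdddcddbaaaa')
  25 → (26, 'cddbaaaa')
  26 → (20, 'dabdddcddbaaaa')
  27 → (12, 'dacbbcabdabdddcddbaaaa')
  28 → (28, 'dbaaaa')
  29 → (9, 'dcadacbbcabdabdddcddbaaaa')
  30 → (25, 'dcddbaaaa')
  31 → (27, 'ddbaaaa')
  32 → (24, 'ddcddbaaaa')
  33 → (23, 'dddcddbaaaa')

[33, 32, 31, 30, 0, 1, 18, 21, 6, 13, 11, 8, 29, 5, 4, 3, 2, 15, 16, 19, 22, 17, 10, 7, 14, 26, 20, 12, 28, 9, 25, 27, 24, 23]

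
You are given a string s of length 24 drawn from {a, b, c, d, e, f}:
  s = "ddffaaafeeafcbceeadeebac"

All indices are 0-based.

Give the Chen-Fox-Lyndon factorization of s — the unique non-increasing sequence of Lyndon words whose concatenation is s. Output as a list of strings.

["ddff", "aaafeeafcbceeadeebac"]

emit factor 1: 'ddff' (i=0, period=4)
emit factor 2: 'aaafeeafcbceeadeebac' (i=4, period=20)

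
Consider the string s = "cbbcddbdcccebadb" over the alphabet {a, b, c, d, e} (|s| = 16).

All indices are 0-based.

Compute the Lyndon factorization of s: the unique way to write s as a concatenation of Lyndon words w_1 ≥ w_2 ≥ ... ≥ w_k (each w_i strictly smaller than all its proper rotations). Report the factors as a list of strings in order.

["c", "bbcddbdccce", "b", "adb"]

emit factor 1: 'c' (i=0, period=1)
emit factor 2: 'bbcddbdccce' (i=1, period=11)
emit factor 3: 'b' (i=12, period=1)
emit factor 4: 'adb' (i=13, period=3)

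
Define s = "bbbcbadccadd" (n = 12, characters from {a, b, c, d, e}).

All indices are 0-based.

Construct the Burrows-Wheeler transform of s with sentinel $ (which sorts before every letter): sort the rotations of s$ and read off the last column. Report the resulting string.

rank  rotation       last
    0  $bbbcbadccadd  d
    1  adccadd$bbbcb  b
    2  add$bbbcbadcc  c
    3  badccadd$bbbc  c
    4  bbbcbadccadd$  $
    5  bbcbadccadd$b  b
    6  bcbadccadd$bb  b
    7  cadd$bbbcbadc  c
    8  cbadccadd$bbb  b
    9  ccadd$bbbcbad  d
   10  d$bbbcbadccad  d
   11  dccadd$bbbcba  a
   12  dd$bbbcbadcca  a

dbcc$bbcbddaa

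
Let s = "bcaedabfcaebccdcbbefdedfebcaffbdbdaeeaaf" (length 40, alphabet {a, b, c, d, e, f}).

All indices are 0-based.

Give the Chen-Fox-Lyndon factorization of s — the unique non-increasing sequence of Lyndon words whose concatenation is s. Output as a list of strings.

["bc", "aed", "abfcaebccdcbbefdedfebcaffbdbdaee", "aaf"]

emit factor 1: 'bc' (i=0, period=2)
emit factor 2: 'aed' (i=2, period=3)
emit factor 3: 'abfcaebccdcbbefdedfebcaffbdbdaee' (i=5, period=32)
emit factor 4: 'aaf' (i=37, period=3)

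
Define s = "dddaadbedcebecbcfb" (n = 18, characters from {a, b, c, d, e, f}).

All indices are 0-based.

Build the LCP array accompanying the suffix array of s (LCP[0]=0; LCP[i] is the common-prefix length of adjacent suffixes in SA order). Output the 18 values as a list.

[0, 1, 0, 1, 1, 2, 0, 1, 1, 0, 1, 1, 1, 2, 0, 1, 1, 0]

rank | idx | suffix
   0 |   3 | aadbedcebecbcfb
   1 |   4 | adbedcebecbcfb
   2 |  17 | b
   3 |  14 | bcfb
   4 |  11 | becbcfb
   5 |   6 | bedcebecbcfb
   6 |  13 | cbcfb
   7 |   9 | cebecbcfb
   8 |  15 | cfb
   9 |   2 | daadbedcebecbcfb
  10 |   5 | dbedcebecbcfb
  11 |   8 | dcebecbcfb
  12 |   1 | ddaadbedcebecbcfb
  13 |   0 | dddaadbedcebecbcfb
  14 |  10 | ebecbcfb
  15 |  12 | ecbcfb
  16 |   7 | edcebecbcfb
  17 |  16 | fb

SA = [3, 4, 17, 14, 11, 6, 13, 9, 15, 2, 5, 8, 1, 0, 10, 12, 7, 16]
i: (SA[i-1],SA[i]) lcp shared
  1: (3,4) 1 'a'
  2: (4,17) 0 ''
  3: (17,14) 1 'b'
  4: (14,11) 1 'b'
  5: (11,6) 2 'be'
  6: (6,13) 0 ''
  7: (13,9) 1 'c'
  8: (9,15) 1 'c'
  9: (15,2) 0 ''
  10: (2,5) 1 'd'
  11: (5,8) 1 'd'
  12: (8,1) 1 'd'
  13: (1,0) 2 'dd'
  14: (0,10) 0 ''
  15: (10,12) 1 'e'
  16: (12,7) 1 'e'
  17: (7,16) 0 ''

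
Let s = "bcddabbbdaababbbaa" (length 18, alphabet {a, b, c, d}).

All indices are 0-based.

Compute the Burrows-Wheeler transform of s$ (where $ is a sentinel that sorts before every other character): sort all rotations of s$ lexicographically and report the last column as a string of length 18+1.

aabdabdbabaab$bbbdc

rank  rotation             last
    0  $bcddabbbdaababbbaa  a
    1  a$bcddabbbdaababbba  a
    2  aa$bcddabbbdaababbb  b
    3  aababbbaa$bcddabbbd  d
    4  ababbbaa$bcddabbbda  a
    5  abbbaa$bcddabbbdaab  b
    6  abbbdaababbbaa$bcdd  d
    7  baa$bcddabbbdaababb  b
    8  babbbaa$bcddabbbdaa  a
    9  bbaa$bcddabbbdaabab  b
   10  bbbaa$bcddabbbdaaba  a
   11  bbbdaababbbaa$bcdda  a
   12  bbdaababbbaa$bcddab  b
   13  bcddabbbdaababbbaa$  $
   14  bdaababbbaa$bcddabb  b
   15  cddabbbdaababbbaa$b  b
   16  daababbbaa$bcddabbb  b
   17  dabbbdaababbbaa$bcd  d
   18  ddabbbdaababbbaa$bc  c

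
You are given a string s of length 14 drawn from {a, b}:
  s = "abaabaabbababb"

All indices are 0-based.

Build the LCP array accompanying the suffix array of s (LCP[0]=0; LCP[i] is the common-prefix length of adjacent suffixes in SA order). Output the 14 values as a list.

[0, 3, 1, 5, 3, 2, 3, 0, 1, 4, 2, 3, 1, 2]

rank | idx | suffix
   0 |   2 | aabaabbababb
   1 |   5 | aabbababb
   2 |   0 | abaabaabbababb
   3 |   3 | abaabbababb
   4 |   9 | ababb
   5 |  11 | abb
   6 |   6 | abbababb
   7 |  13 | b
   8 |   1 | baabaabbababb
   9 |   4 | baabbababb
  10 |   8 | bababb
  11 |  10 | babb
  12 |  12 | bb
  13 |   7 | bbababb

SA = [2, 5, 0, 3, 9, 11, 6, 13, 1, 4, 8, 10, 12, 7]
i: (SA[i-1],SA[i]) lcp shared
  1: (2,5) 3 'aab'
  2: (5,0) 1 'a'
  3: (0,3) 5 'abaab'
  4: (3,9) 3 'aba'
  5: (9,11) 2 'ab'
  6: (11,6) 3 'abb'
  7: (6,13) 0 ''
  8: (13,1) 1 'b'
  9: (1,4) 4 'baab'
  10: (4,8) 2 'ba'
  11: (8,10) 3 'bab'
  12: (10,12) 1 'b'
  13: (12,7) 2 'bb'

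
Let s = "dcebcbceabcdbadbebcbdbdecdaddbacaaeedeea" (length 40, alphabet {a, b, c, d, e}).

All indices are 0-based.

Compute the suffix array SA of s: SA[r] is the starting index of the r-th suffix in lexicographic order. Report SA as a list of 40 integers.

[39, 32, 8, 30, 13, 26, 33, 29, 12, 3, 17, 9, 5, 19, 21, 15, 31, 4, 18, 24, 10, 6, 1, 25, 28, 11, 20, 14, 0, 27, 22, 36, 38, 7, 2, 16, 23, 35, 37, 34]

rank→(start, suffix):
  0 → (39, 'a')
  1 → (32, 'aaeedeea')
  2 → (8, 'abcdbadbebcbdbdecdaddbacaaeedeea')
  3 → (30, 'acaaeedeea')
  4 → (13, 'adbebcbdbdecdaddbacaaeedeea')
  5 → (26, 'addbacaaeedeea')
  6 → (33, 'aeedeea')
  7 → (29, 'bacaaeedeea')
  8 → (12, 'badbebcbdbdecdaddbacaaeedeea')
  9 → (3, 'bcbceabcdbadbebcbdbdecdaddbacaaeedeea')
  10 → (17, 'bcbdbdecdaddbacaaeedeea')
  11 → (9, 'bcdbadbebcbdbdecdaddbacaaeedeea')
  12 → (5, 'bceabcdbadbebcbdbdecdaddbacaaeedeea')
  13 → (19, 'bdbdecdaddbacaaeedeea')
  14 → (21, 'bdecdaddbacaaeedeea')
  15 → (15, 'bebcbdbdecdaddbacaaeedeea')
  16 → (31, 'caaeedeea')
  17 → (4, 'cbceabcdbadbebcbdbdecdaddbacaaeedeea')
  18 → (18, 'cbdbdecdaddbacaaeedeea')
  19 → (24, 'cdaddbacaaeedeea')
  20 → (10, 'cdbadbebcbdbdecdaddbacaaeedeea')
  21 → (6, 'ceabcdbadbebcbdbdecdaddbacaaeedeea')
  22 → (1, 'cebcbceabcdbadbebcbdbdecdaddbacaaeedeea')
  23 → (25, 'daddbacaaeedeea')
  24 → (28, 'dbacaaeedeea')
  25 → (11, 'dbadbebcbdbdecdaddbacaaeedeea')
  26 → (20, 'dbdecdaddbacaaeedeea')
  27 → (14, 'dbebcbdbdecdaddbacaaeedeea')
  28 → (0, 'dcebcbceabcdbadbebcbdbdecdaddbacaaeedeea')
  29 → (27, 'ddbacaaeedeea')
  30 → (22, 'decdaddbacaaeedeea')
  31 → (36, 'deea')
  32 → (38, 'ea')
  33 → (7, 'eabcdbadbebcbdbdecdaddbacaaeedeea')
  34 → (2, 'ebcbceabcdbadbebcbdbdecdaddbacaaeedeea')
  35 → (16, 'ebcbdbdecdaddbacaaeedeea')
  36 → (23, 'ecdaddbacaaeedeea')
  37 → (35, 'edeea')
  38 → (37, 'eea')
  39 → (34, 'eedeea')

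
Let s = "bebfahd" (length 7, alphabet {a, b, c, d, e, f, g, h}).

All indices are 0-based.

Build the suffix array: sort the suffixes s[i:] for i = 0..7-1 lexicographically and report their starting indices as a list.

[4, 0, 2, 6, 1, 3, 5]

rank | idx | suffix
   0 |   4 | ahd
   1 |   0 | bebfahd
   2 |   2 | bfahd
   3 |   6 | d
   4 |   1 | ebfahd
   5 |   3 | fahd
   6 |   5 | hd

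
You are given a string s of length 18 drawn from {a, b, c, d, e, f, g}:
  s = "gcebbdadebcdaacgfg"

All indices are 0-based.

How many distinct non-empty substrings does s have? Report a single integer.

rank→(start, suffix):
  0 → (12, 'aacgfg')
  1 → (13, 'acgfg')
  2 → (6, 'adebcdaacgfg')
  3 → (3, 'bbdadebcdaacgfg')
  4 → (9, 'bcdaacgfg')
  5 → (4, 'bdadebcdaacgfg')
  6 → (10, 'cdaacgfg')
  7 → (1, 'cebbdadebcdaacgfg')
  8 → (14, 'cgfg')
  9 → (11, 'daacgfg')
  10 → (5, 'dadebcdaacgfg')
  11 → (7, 'debcdaacgfg')
  12 → (2, 'ebbdadebcdaacgfg')
  13 → (8, 'ebcdaacgfg')
  14 → (16, 'fg')
  15 → (17, 'g')
  16 → (0, 'gcebbdadebcdaacgfg')
  17 → (15, 'gfg')

SA = [12, 13, 6, 3, 9, 4, 10, 1, 14, 11, 5, 7, 2, 8, 16, 17, 0, 15]
[i] adj suffixes → lcp
  [1] 12/13 → 1 ('a')
  [2] 13/6 → 1 ('a')
  [3] 6/3 → 0 ('')
  [4] 3/9 → 1 ('b')
  [5] 9/4 → 1 ('b')
  [6] 4/10 → 0 ('')
  [7] 10/1 → 1 ('c')
  [8] 1/14 → 1 ('c')
  [9] 14/11 → 0 ('')
  [10] 11/5 → 2 ('da')
  [11] 5/7 → 1 ('d')
  [12] 7/2 → 0 ('')
  [13] 2/8 → 2 ('eb')
  [14] 8/16 → 0 ('')
  [15] 16/17 → 0 ('')
  [16] 17/0 → 1 ('g')
  [17] 0/15 → 1 ('g')

n(n+1)/2 = 18·19/2 = 171
Σ LCP = 0 + 1 + 1 + 0 + 1 + 1 + 0 + 1 + 1 + 0 + 2 + 1 + 0 + 2 + 0 + 0 + 1 + 1 = 13
distinct = 171 − 13 = 158

158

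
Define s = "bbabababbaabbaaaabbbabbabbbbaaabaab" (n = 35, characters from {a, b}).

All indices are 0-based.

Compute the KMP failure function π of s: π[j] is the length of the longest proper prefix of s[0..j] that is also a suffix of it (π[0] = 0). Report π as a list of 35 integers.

π[0] = 0
j=1 s[j]='b': π[1]=1 (border 'b')
j=2 s[j]='a': k: 1→0; π[2]=0 (border '')
j=3 s[j]='b': π[3]=1 (border 'b')
j=4 s[j]='a': k: 1→0; π[4]=0 (border '')
j=5 s[j]='b': π[5]=1 (border 'b')
j=6 s[j]='a': k: 1→0; π[6]=0 (border '')
j=7 s[j]='b': π[7]=1 (border 'b')
j=8 s[j]='b': π[8]=2 (border 'bb')
j=9 s[j]='a': π[9]=3 (border 'bba')
j=10 s[j]='a': k: 3→0; π[10]=0 (border '')
j=11 s[j]='b': π[11]=1 (border 'b')
j=12 s[j]='b': π[12]=2 (border 'bb')
j=13 s[j]='a': π[13]=3 (border 'bba')
j=14 s[j]='a': k: 3→0; π[14]=0 (border '')
j=15 s[j]='a': π[15]=0 (border '')
j=16 s[j]='a': π[16]=0 (border '')
j=17 s[j]='b': π[17]=1 (border 'b')
j=18 s[j]='b': π[18]=2 (border 'bb')
j=19 s[j]='b': k: 2→1; π[19]=2 (border 'bb')
j=20 s[j]='a': π[20]=3 (border 'bba')
j=21 s[j]='b': π[21]=4 (border 'bbab')
j=22 s[j]='b': k: 4→1; π[22]=2 (border 'bb')
j=23 s[j]='a': π[23]=3 (border 'bba')
j=24 s[j]='b': π[24]=4 (border 'bbab')
j=25 s[j]='b': k: 4→1; π[25]=2 (border 'bb')
j=26 s[j]='b': k: 2→1; π[26]=2 (border 'bb')
j=27 s[j]='b': k: 2→1; π[27]=2 (border 'bb')
j=28 s[j]='a': π[28]=3 (border 'bba')
j=29 s[j]='a': k: 3→0; π[29]=0 (border '')
j=30 s[j]='a': π[30]=0 (border '')
j=31 s[j]='b': π[31]=1 (border 'b')
j=32 s[j]='a': k: 1→0; π[32]=0 (border '')
j=33 s[j]='a': π[33]=0 (border '')
j=34 s[j]='b': π[34]=1 (border 'b')

[0, 1, 0, 1, 0, 1, 0, 1, 2, 3, 0, 1, 2, 3, 0, 0, 0, 1, 2, 2, 3, 4, 2, 3, 4, 2, 2, 2, 3, 0, 0, 1, 0, 0, 1]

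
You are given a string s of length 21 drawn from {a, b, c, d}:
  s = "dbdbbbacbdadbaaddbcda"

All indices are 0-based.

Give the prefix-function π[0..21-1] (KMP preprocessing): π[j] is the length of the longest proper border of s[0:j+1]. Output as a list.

π[0] = 0
j=1 s[j]='b': π[1]=0 (border '')
j=2 s[j]='d': π[2]=1 (border 'd')
j=3 s[j]='b': π[3]=2 (border 'db')
j=4 s[j]='b': k: 2→0; π[4]=0 (border '')
j=5 s[j]='b': π[5]=0 (border '')
j=6 s[j]='a': π[6]=0 (border '')
j=7 s[j]='c': π[7]=0 (border '')
j=8 s[j]='b': π[8]=0 (border '')
j=9 s[j]='d': π[9]=1 (border 'd')
j=10 s[j]='a': k: 1→0; π[10]=0 (border '')
j=11 s[j]='d': π[11]=1 (border 'd')
j=12 s[j]='b': π[12]=2 (border 'db')
j=13 s[j]='a': k: 2→0; π[13]=0 (border '')
j=14 s[j]='a': π[14]=0 (border '')
j=15 s[j]='d': π[15]=1 (border 'd')
j=16 s[j]='d': k: 1→0; π[16]=1 (border 'd')
j=17 s[j]='b': π[17]=2 (border 'db')
j=18 s[j]='c': k: 2→0; π[18]=0 (border '')
j=19 s[j]='d': π[19]=1 (border 'd')
j=20 s[j]='a': k: 1→0; π[20]=0 (border '')

[0, 0, 1, 2, 0, 0, 0, 0, 0, 1, 0, 1, 2, 0, 0, 1, 1, 2, 0, 1, 0]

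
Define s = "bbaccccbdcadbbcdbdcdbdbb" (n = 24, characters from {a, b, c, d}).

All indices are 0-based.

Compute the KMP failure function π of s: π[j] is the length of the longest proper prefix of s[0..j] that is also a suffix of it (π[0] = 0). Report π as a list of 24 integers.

π[0] = 0
j=1 s[j]='b': π[1]=1 (border 'b')
j=2 s[j]='a': k: 1→0; π[2]=0 (border '')
j=3 s[j]='c': π[3]=0 (border '')
j=4 s[j]='c': π[4]=0 (border '')
j=5 s[j]='c': π[5]=0 (border '')
j=6 s[j]='c': π[6]=0 (border '')
j=7 s[j]='b': π[7]=1 (border 'b')
j=8 s[j]='d': k: 1→0; π[8]=0 (border '')
j=9 s[j]='c': π[9]=0 (border '')
j=10 s[j]='a': π[10]=0 (border '')
j=11 s[j]='d': π[11]=0 (border '')
j=12 s[j]='b': π[12]=1 (border 'b')
j=13 s[j]='b': π[13]=2 (border 'bb')
j=14 s[j]='c': k: 2→1→0; π[14]=0 (border '')
j=15 s[j]='d': π[15]=0 (border '')
j=16 s[j]='b': π[16]=1 (border 'b')
j=17 s[j]='d': k: 1→0; π[17]=0 (border '')
j=18 s[j]='c': π[18]=0 (border '')
j=19 s[j]='d': π[19]=0 (border '')
j=20 s[j]='b': π[20]=1 (border 'b')
j=21 s[j]='d': k: 1→0; π[21]=0 (border '')
j=22 s[j]='b': π[22]=1 (border 'b')
j=23 s[j]='b': π[23]=2 (border 'bb')

[0, 1, 0, 0, 0, 0, 0, 1, 0, 0, 0, 0, 1, 2, 0, 0, 1, 0, 0, 0, 1, 0, 1, 2]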